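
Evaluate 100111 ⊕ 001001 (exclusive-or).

XOR: 1 when bits differ
  100111
^ 001001
--------
  101110
Decimal: 39 ^ 9 = 46



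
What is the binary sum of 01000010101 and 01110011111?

Add column by column from the right: bit + bit + carry-in; write the sum mod 2, carry 1 when the sum is 2 or 3.
carry:  10000111110
        01000010101
+       01110011111
-------------------
       010110110100
(the carry out of the leftmost column, 0, becomes the leading bit)
Decimal check:
  01000010101 = 512 + 16 + 4 + 1 = 533
  01110011111 = 512 + 256 + 128 + 16 + 8 + 4 + 2 + 1 = 927
  533 + 927 = 1460, and 010110110100 = 1024 + 256 + 128 + 32 + 16 + 4 = 1460 ✓



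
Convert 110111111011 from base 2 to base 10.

Sum of powers of 2 for each 1-bit:
2^0 + 2^1 + 2^3 + 2^4 + 2^5 + 2^6 + 2^7 + 2^8 + 2^10 + 2^11
= 1 + 2 + 8 + 16 + 32 + 64 + 128 + 256 + 1024 + 2048
= 3579



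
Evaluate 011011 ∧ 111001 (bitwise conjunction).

AND: 1 only when both bits are 1
  011011
& 111001
--------
  011001
Decimal: 27 & 57 = 25



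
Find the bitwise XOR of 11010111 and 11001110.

XOR: 1 when bits differ
  11010111
^ 11001110
----------
  00011001
Decimal: 215 ^ 206 = 25



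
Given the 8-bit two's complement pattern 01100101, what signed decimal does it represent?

Binary: 01100101
Sign bit: 0 (non-negative)
Read directly as an unsigned value:
01100101 = 64 + 32 + 4 + 1 = 101
Value: 101



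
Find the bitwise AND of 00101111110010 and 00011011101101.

AND: 1 only when both bits are 1
  00101111110010
& 00011011101101
----------------
  00001011100000
Decimal: 3058 & 1773 = 736



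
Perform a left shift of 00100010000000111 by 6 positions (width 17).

Original: 00100010000000111 (decimal 17415)
Shift left by 6 positions
Append 6 zeros on the right and drop the 6 high bits that overflow the 17-bit width
Result: 10000000111000000 (decimal 65984)
Equivalent: 17415 << 6 = 17415 × 2^6 = 1114560, truncated to 17 bits = 65984



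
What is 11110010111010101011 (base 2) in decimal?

Sum of powers of 2 for each 1-bit:
2^0 + 2^1 + 2^3 + 2^5 + 2^7 + 2^9 + 2^10 + 2^11 + 2^13 + 2^16 + 2^17 + 2^18 + 2^19
= 1 + 2 + 8 + 32 + 128 + 512 + 1024 + 2048 + 8192 + 65536 + 131072 + 262144 + 524288
= 994987



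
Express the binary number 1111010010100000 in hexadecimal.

Group into 4-bit nibbles from right:
  1111 = F
  0100 = 4
  1010 = A
  0000 = 0
Result: F4A0



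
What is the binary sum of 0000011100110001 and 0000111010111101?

Add column by column from the right: bit + bit + carry-in; write the sum mod 2, carry 1 when the sum is 2 or 3.
carry:  0001110001100010
        0000011100110001
+       0000111010111101
------------------------
       00001010111101110
(the carry out of the leftmost column, 0, becomes the leading bit)
Decimal check:
  0000011100110001 = 1024 + 512 + 256 + 32 + 16 + 1 = 1841
  0000111010111101 = 2048 + 1024 + 512 + 128 + 32 + 16 + 8 + 4 + 1 = 3773
  1841 + 3773 = 5614, and 00001010111101110 = 4096 + 1024 + 256 + 128 + 64 + 32 + 8 + 4 + 2 = 5614 ✓



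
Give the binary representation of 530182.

Using repeated division by 2:
530182 ÷ 2 = 265091 remainder 0
265091 ÷ 2 = 132545 remainder 1
132545 ÷ 2 = 66272 remainder 1
66272 ÷ 2 = 33136 remainder 0
33136 ÷ 2 = 16568 remainder 0
16568 ÷ 2 = 8284 remainder 0
8284 ÷ 2 = 4142 remainder 0
4142 ÷ 2 = 2071 remainder 0
2071 ÷ 2 = 1035 remainder 1
1035 ÷ 2 = 517 remainder 1
517 ÷ 2 = 258 remainder 1
258 ÷ 2 = 129 remainder 0
129 ÷ 2 = 64 remainder 1
64 ÷ 2 = 32 remainder 0
32 ÷ 2 = 16 remainder 0
16 ÷ 2 = 8 remainder 0
8 ÷ 2 = 4 remainder 0
4 ÷ 2 = 2 remainder 0
2 ÷ 2 = 1 remainder 0
1 ÷ 2 = 0 remainder 1
Reading remainders bottom to top: 10000001011100000110



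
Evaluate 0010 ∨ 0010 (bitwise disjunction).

OR: 1 when either bit is 1
  0010
| 0010
------
  0010
Decimal: 2 | 2 = 2



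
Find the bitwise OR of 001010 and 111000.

OR: 1 when either bit is 1
  001010
| 111000
--------
  111010
Decimal: 10 | 56 = 58



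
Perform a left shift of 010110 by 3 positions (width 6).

Original: 010110 (decimal 22)
Shift left by 3 positions
Append 3 zeros on the right and drop the 3 high bits that overflow the 6-bit width
Result: 110000 (decimal 48)
Equivalent: 22 << 3 = 22 × 2^3 = 176, truncated to 6 bits = 48



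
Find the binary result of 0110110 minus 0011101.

Method 1 - Direct subtraction (column by column from the right: bit − bit − borrow-in; if negative, add 2 and borrow 1 from the next column):
borrow: 0110010
        0110110
-       0011101
---------------
        0011001

Method 2 - Add two's complement:
Two's complement of 0011101: invert → 1100010, add 1 → 1100011
  0110110
+ 1100011
---------
 10011001  (end carry out of the top bit = 1)
Discarding the end carry: 0011001
Decimal check:
  0110110 = 32 + 16 + 4 + 2 = 54
  0011101 = 16 + 8 + 4 + 1 = 29
  54 - 29 = 25, and 0011001 = 16 + 8 + 1 = 25 ✓



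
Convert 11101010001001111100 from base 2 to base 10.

Sum of powers of 2 for each 1-bit:
2^2 + 2^3 + 2^4 + 2^5 + 2^6 + 2^9 + 2^13 + 2^15 + 2^17 + 2^18 + 2^19
= 4 + 8 + 16 + 32 + 64 + 512 + 8192 + 32768 + 131072 + 262144 + 524288
= 959100



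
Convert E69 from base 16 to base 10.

Expand by place value (powers of 16):
Digit values: E = 14
E69 = 14 × 16^2 + 6 × 16^1 + 9 × 16^0
= 14 × 256 + 6 × 16 + 9 × 1
= 3584 + 96 + 9
= 3689



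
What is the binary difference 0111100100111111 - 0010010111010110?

Method 1 - Direct subtraction (column by column from the right: bit − bit − borrow-in; if negative, add 2 and borrow 1 from the next column):
borrow: 0000111110000000
        0111100100111111
-       0010010111010110
------------------------
        0101001101101001

Method 2 - Add two's complement:
Two's complement of 0010010111010110: invert → 1101101000101001, add 1 → 1101101000101010
  0111100100111111
+ 1101101000101010
------------------
 10101001101101001  (end carry out of the top bit = 1)
Discarding the end carry: 0101001101101001
Decimal check:
  0111100100111111 = 16384 + 8192 + 4096 + 2048 + 256 + 32 + 16 + 8 + 4 + 2 + 1 = 31039
  0010010111010110 = 8192 + 1024 + 256 + 128 + 64 + 16 + 4 + 2 = 9686
  31039 - 9686 = 21353, and 0101001101101001 = 16384 + 4096 + 512 + 256 + 64 + 32 + 8 + 1 = 21353 ✓



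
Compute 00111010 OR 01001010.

OR: 1 when either bit is 1
  00111010
| 01001010
----------
  01111010
Decimal: 58 | 74 = 122



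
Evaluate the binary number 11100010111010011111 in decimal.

Sum of powers of 2 for each 1-bit:
2^0 + 2^1 + 2^2 + 2^3 + 2^4 + 2^7 + 2^9 + 2^10 + 2^11 + 2^13 + 2^17 + 2^18 + 2^19
= 1 + 2 + 4 + 8 + 16 + 128 + 512 + 1024 + 2048 + 8192 + 131072 + 262144 + 524288
= 929439



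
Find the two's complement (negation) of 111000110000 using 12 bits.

Original (sign bit 1, negative): 111000110000
Step 1 - Invert all bits: 000111001111
Step 2 - Add 1: 000111010000
Verification: 111000110000 + 000111010000 = 1000000000000; discarding the end carry (carry out of the top bit) leaves the 12-bit value 000000000000, as required for x + (-x)



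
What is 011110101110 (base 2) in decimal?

Sum of powers of 2 for each 1-bit:
2^1 + 2^2 + 2^3 + 2^5 + 2^7 + 2^8 + 2^9 + 2^10
= 2 + 4 + 8 + 32 + 128 + 256 + 512 + 1024
= 1966



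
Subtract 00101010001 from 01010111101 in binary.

Method 1 - Direct subtraction (column by column from the right: bit − bit − borrow-in; if negative, add 2 and borrow 1 from the next column):
borrow: 01010000000
        01010111101
-       00101010001
-------------------
        00101101100

Method 2 - Add two's complement:
Two's complement of 00101010001: invert → 11010101110, add 1 → 11010101111
  01010111101
+ 11010101111
-------------
 100101101100  (end carry out of the top bit = 1)
Discarding the end carry: 00101101100
Decimal check:
  01010111101 = 512 + 128 + 32 + 16 + 8 + 4 + 1 = 701
  00101010001 = 256 + 64 + 16 + 1 = 337
  701 - 337 = 364, and 00101101100 = 256 + 64 + 32 + 8 + 4 = 364 ✓



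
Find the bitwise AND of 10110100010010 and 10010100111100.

AND: 1 only when both bits are 1
  10110100010010
& 10010100111100
----------------
  10010100010000
Decimal: 11538 & 9532 = 9488



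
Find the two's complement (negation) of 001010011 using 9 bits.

Original: 001010011
Step 1 - Invert all bits: 110101100
Step 2 - Add 1: 110101101
Verification: 001010011 + 110101101 = 1000000000; discarding the end carry (carry out of the top bit) leaves the 9-bit value 000000000, as required for x + (-x)



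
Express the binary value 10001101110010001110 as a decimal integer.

Sum of powers of 2 for each 1-bit:
2^1 + 2^2 + 2^3 + 2^7 + 2^10 + 2^11 + 2^12 + 2^14 + 2^15 + 2^19
= 2 + 4 + 8 + 128 + 1024 + 2048 + 4096 + 16384 + 32768 + 524288
= 580750



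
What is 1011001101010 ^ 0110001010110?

XOR: 1 when bits differ
  1011001101010
^ 0110001010110
---------------
  1101000111100
Decimal: 5738 ^ 3158 = 6716



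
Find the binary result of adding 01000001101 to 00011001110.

Add column by column from the right: bit + bit + carry-in; write the sum mod 2, carry 1 when the sum is 2 or 3.
carry:  00000011000
        01000001101
+       00011001110
-------------------
       001011011011
(the carry out of the leftmost column, 0, becomes the leading bit)
Decimal check:
  01000001101 = 512 + 8 + 4 + 1 = 525
  00011001110 = 128 + 64 + 8 + 4 + 2 = 206
  525 + 206 = 731, and 001011011011 = 512 + 128 + 64 + 16 + 8 + 2 + 1 = 731 ✓



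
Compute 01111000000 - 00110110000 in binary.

Method 1 - Direct subtraction (column by column from the right: bit − bit − borrow-in; if negative, add 2 and borrow 1 from the next column):
borrow: 00001100000
        01111000000
-       00110110000
-------------------
        01000010000

Method 2 - Add two's complement:
Two's complement of 00110110000: invert → 11001001111, add 1 → 11001010000
  01111000000
+ 11001010000
-------------
 101000010000  (end carry out of the top bit = 1)
Discarding the end carry: 01000010000
Decimal check:
  01111000000 = 512 + 256 + 128 + 64 = 960
  00110110000 = 256 + 128 + 32 + 16 = 432
  960 - 432 = 528, and 01000010000 = 512 + 16 = 528 ✓



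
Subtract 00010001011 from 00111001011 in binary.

Method 1 - Direct subtraction (column by column from the right: bit − bit − borrow-in; if negative, add 2 and borrow 1 from the next column):
borrow: 00000000000
        00111001011
-       00010001011
-------------------
        00101000000

Method 2 - Add two's complement:
Two's complement of 00010001011: invert → 11101110100, add 1 → 11101110101
  00111001011
+ 11101110101
-------------
 100101000000  (end carry out of the top bit = 1)
Discarding the end carry: 00101000000
Decimal check:
  00111001011 = 256 + 128 + 64 + 8 + 2 + 1 = 459
  00010001011 = 128 + 8 + 2 + 1 = 139
  459 - 139 = 320, and 00101000000 = 256 + 64 = 320 ✓



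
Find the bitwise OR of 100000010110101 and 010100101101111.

OR: 1 when either bit is 1
  100000010110101
| 010100101101111
-----------------
  110100111111111
Decimal: 16565 | 10607 = 27135



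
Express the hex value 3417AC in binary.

Convert each hex digit to 4 bits:
  3 = 0011
  4 = 0100
  1 = 0001
  7 = 0111
  A = 1010
  C = 1100
Concatenate: 001101000001011110101100



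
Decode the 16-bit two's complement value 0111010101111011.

Binary: 0111010101111011
Sign bit: 0 (non-negative)
Read directly as an unsigned value:
0111010101111011 = 16384 + 8192 + 4096 + 1024 + 256 + 64 + 32 + 16 + 8 + 2 + 1 = 30075
Value: 30075



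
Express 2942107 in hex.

Using repeated division by 16 (digits 10–15 are A–F):
2942107 ÷ 16 = 183881 remainder 11 (B)
183881 ÷ 16 = 11492 remainder 9
11492 ÷ 16 = 718 remainder 4
718 ÷ 16 = 44 remainder 14 (E)
44 ÷ 16 = 2 remainder 12 (C)
2 ÷ 16 = 0 remainder 2
Reading remainders bottom to top: 2CE49B



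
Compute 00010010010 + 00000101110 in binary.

Add column by column from the right: bit + bit + carry-in; write the sum mod 2, carry 1 when the sum is 2 or 3.
carry:  00001111100
        00010010010
+       00000101110
-------------------
       000011000000
(the carry out of the leftmost column, 0, becomes the leading bit)
Decimal check:
  00010010010 = 128 + 16 + 2 = 146
  00000101110 = 32 + 8 + 4 + 2 = 46
  146 + 46 = 192, and 000011000000 = 128 + 64 = 192 ✓



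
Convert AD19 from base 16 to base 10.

Expand by place value (powers of 16):
Digit values: A = 10, D = 13
AD19 = 10 × 16^3 + 13 × 16^2 + 1 × 16^1 + 9 × 16^0
= 10 × 4096 + 13 × 256 + 1 × 16 + 9 × 1
= 40960 + 3328 + 16 + 9
= 44313



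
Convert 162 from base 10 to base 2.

Using repeated division by 2:
162 ÷ 2 = 81 remainder 0
81 ÷ 2 = 40 remainder 1
40 ÷ 2 = 20 remainder 0
20 ÷ 2 = 10 remainder 0
10 ÷ 2 = 5 remainder 0
5 ÷ 2 = 2 remainder 1
2 ÷ 2 = 1 remainder 0
1 ÷ 2 = 0 remainder 1
Reading remainders bottom to top: 10100010



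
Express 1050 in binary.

Using repeated division by 2:
1050 ÷ 2 = 525 remainder 0
525 ÷ 2 = 262 remainder 1
262 ÷ 2 = 131 remainder 0
131 ÷ 2 = 65 remainder 1
65 ÷ 2 = 32 remainder 1
32 ÷ 2 = 16 remainder 0
16 ÷ 2 = 8 remainder 0
8 ÷ 2 = 4 remainder 0
4 ÷ 2 = 2 remainder 0
2 ÷ 2 = 1 remainder 0
1 ÷ 2 = 0 remainder 1
Reading remainders bottom to top: 10000011010



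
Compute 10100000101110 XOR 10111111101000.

XOR: 1 when bits differ
  10100000101110
^ 10111111101000
----------------
  00011111000110
Decimal: 10286 ^ 12264 = 1990



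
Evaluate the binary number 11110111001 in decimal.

Sum of powers of 2 for each 1-bit:
2^0 + 2^3 + 2^4 + 2^5 + 2^7 + 2^8 + 2^9 + 2^10
= 1 + 8 + 16 + 32 + 128 + 256 + 512 + 1024
= 1977



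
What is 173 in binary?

Using repeated division by 2:
173 ÷ 2 = 86 remainder 1
86 ÷ 2 = 43 remainder 0
43 ÷ 2 = 21 remainder 1
21 ÷ 2 = 10 remainder 1
10 ÷ 2 = 5 remainder 0
5 ÷ 2 = 2 remainder 1
2 ÷ 2 = 1 remainder 0
1 ÷ 2 = 0 remainder 1
Reading remainders bottom to top: 10101101



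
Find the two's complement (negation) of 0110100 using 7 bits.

Original: 0110100
Step 1 - Invert all bits: 1001011
Step 2 - Add 1: 1001100
Verification: 0110100 + 1001100 = 10000000; discarding the end carry (carry out of the top bit) leaves the 7-bit value 0000000, as required for x + (-x)



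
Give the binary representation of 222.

Using repeated division by 2:
222 ÷ 2 = 111 remainder 0
111 ÷ 2 = 55 remainder 1
55 ÷ 2 = 27 remainder 1
27 ÷ 2 = 13 remainder 1
13 ÷ 2 = 6 remainder 1
6 ÷ 2 = 3 remainder 0
3 ÷ 2 = 1 remainder 1
1 ÷ 2 = 0 remainder 1
Reading remainders bottom to top: 11011110



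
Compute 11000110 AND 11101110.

AND: 1 only when both bits are 1
  11000110
& 11101110
----------
  11000110
Decimal: 198 & 238 = 198



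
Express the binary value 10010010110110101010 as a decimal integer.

Sum of powers of 2 for each 1-bit:
2^1 + 2^3 + 2^5 + 2^7 + 2^8 + 2^10 + 2^11 + 2^13 + 2^16 + 2^19
= 2 + 8 + 32 + 128 + 256 + 1024 + 2048 + 8192 + 65536 + 524288
= 601514



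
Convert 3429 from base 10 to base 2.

Using repeated division by 2:
3429 ÷ 2 = 1714 remainder 1
1714 ÷ 2 = 857 remainder 0
857 ÷ 2 = 428 remainder 1
428 ÷ 2 = 214 remainder 0
214 ÷ 2 = 107 remainder 0
107 ÷ 2 = 53 remainder 1
53 ÷ 2 = 26 remainder 1
26 ÷ 2 = 13 remainder 0
13 ÷ 2 = 6 remainder 1
6 ÷ 2 = 3 remainder 0
3 ÷ 2 = 1 remainder 1
1 ÷ 2 = 0 remainder 1
Reading remainders bottom to top: 110101100101



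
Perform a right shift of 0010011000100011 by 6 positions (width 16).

Original: 0010011000100011 (decimal 9763)
Shift right by 6 positions
Drop the 6 low bits; fill with zeros on the left
Result: 0000000010011000 (decimal 152)
Equivalent: 9763 >> 6 = 9763 ÷ 2^6 = 152



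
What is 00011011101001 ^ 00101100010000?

XOR: 1 when bits differ
  00011011101001
^ 00101100010000
----------------
  00110111111001
Decimal: 1769 ^ 2832 = 3577



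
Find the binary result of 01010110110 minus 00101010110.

Method 1 - Direct subtraction (column by column from the right: bit − bit − borrow-in; if negative, add 2 and borrow 1 from the next column):
borrow: 01010000000
        01010110110
-       00101010110
-------------------
        00101100000

Method 2 - Add two's complement:
Two's complement of 00101010110: invert → 11010101001, add 1 → 11010101010
  01010110110
+ 11010101010
-------------
 100101100000  (end carry out of the top bit = 1)
Discarding the end carry: 00101100000
Decimal check:
  01010110110 = 512 + 128 + 32 + 16 + 4 + 2 = 694
  00101010110 = 256 + 64 + 16 + 4 + 2 = 342
  694 - 342 = 352, and 00101100000 = 256 + 64 + 32 = 352 ✓



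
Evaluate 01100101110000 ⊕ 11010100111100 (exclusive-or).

XOR: 1 when bits differ
  01100101110000
^ 11010100111100
----------------
  10110001001100
Decimal: 6512 ^ 13628 = 11340



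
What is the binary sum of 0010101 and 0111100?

Add column by column from the right: bit + bit + carry-in; write the sum mod 2, carry 1 when the sum is 2 or 3.
carry:  1111000
        0010101
+       0111100
---------------
       01010001
(the carry out of the leftmost column, 0, becomes the leading bit)
Decimal check:
  0010101 = 16 + 4 + 1 = 21
  0111100 = 32 + 16 + 8 + 4 = 60
  21 + 60 = 81, and 01010001 = 64 + 16 + 1 = 81 ✓



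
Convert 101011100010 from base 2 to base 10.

Sum of powers of 2 for each 1-bit:
2^1 + 2^5 + 2^6 + 2^7 + 2^9 + 2^11
= 2 + 32 + 64 + 128 + 512 + 2048
= 2786



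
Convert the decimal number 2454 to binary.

Using repeated division by 2:
2454 ÷ 2 = 1227 remainder 0
1227 ÷ 2 = 613 remainder 1
613 ÷ 2 = 306 remainder 1
306 ÷ 2 = 153 remainder 0
153 ÷ 2 = 76 remainder 1
76 ÷ 2 = 38 remainder 0
38 ÷ 2 = 19 remainder 0
19 ÷ 2 = 9 remainder 1
9 ÷ 2 = 4 remainder 1
4 ÷ 2 = 2 remainder 0
2 ÷ 2 = 1 remainder 0
1 ÷ 2 = 0 remainder 1
Reading remainders bottom to top: 100110010110



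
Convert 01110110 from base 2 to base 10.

Sum of powers of 2 for each 1-bit:
2^1 + 2^2 + 2^4 + 2^5 + 2^6
= 2 + 4 + 16 + 32 + 64
= 118



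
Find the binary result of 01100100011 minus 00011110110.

Method 1 - Direct subtraction (column by column from the right: bit − bit − borrow-in; if negative, add 2 and borrow 1 from the next column):
borrow: 00111111000
        01100100011
-       00011110110
-------------------
        01000101101

Method 2 - Add two's complement:
Two's complement of 00011110110: invert → 11100001001, add 1 → 11100001010
  01100100011
+ 11100001010
-------------
 101000101101  (end carry out of the top bit = 1)
Discarding the end carry: 01000101101
Decimal check:
  01100100011 = 512 + 256 + 32 + 2 + 1 = 803
  00011110110 = 128 + 64 + 32 + 16 + 4 + 2 = 246
  803 - 246 = 557, and 01000101101 = 512 + 32 + 8 + 4 + 1 = 557 ✓



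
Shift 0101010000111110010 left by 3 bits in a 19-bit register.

Original: 0101010000111110010 (decimal 172530)
Shift left by 3 positions
Append 3 zeros on the right and drop the 3 high bits that overflow the 19-bit width
Result: 1010000111110010000 (decimal 331664)
Equivalent: 172530 << 3 = 172530 × 2^3 = 1380240, truncated to 19 bits = 331664



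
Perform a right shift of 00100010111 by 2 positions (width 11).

Original: 00100010111 (decimal 279)
Shift right by 2 positions
Drop the 2 low bits; fill with zeros on the left
Result: 00001000101 (decimal 69)
Equivalent: 279 >> 2 = 279 ÷ 2^2 = 69



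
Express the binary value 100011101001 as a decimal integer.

Sum of powers of 2 for each 1-bit:
2^0 + 2^3 + 2^5 + 2^6 + 2^7 + 2^11
= 1 + 8 + 32 + 64 + 128 + 2048
= 2281



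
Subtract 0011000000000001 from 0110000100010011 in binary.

Method 1 - Direct subtraction (column by column from the right: bit − bit − borrow-in; if negative, add 2 and borrow 1 from the next column):
borrow: 0110000000000000
        0110000100010011
-       0011000000000001
------------------------
        0011000100010010

Method 2 - Add two's complement:
Two's complement of 0011000000000001: invert → 1100111111111110, add 1 → 1100111111111111
  0110000100010011
+ 1100111111111111
------------------
 10011000100010010  (end carry out of the top bit = 1)
Discarding the end carry: 0011000100010010
Decimal check:
  0110000100010011 = 16384 + 8192 + 256 + 16 + 2 + 1 = 24851
  0011000000000001 = 8192 + 4096 + 1 = 12289
  24851 - 12289 = 12562, and 0011000100010010 = 8192 + 4096 + 256 + 16 + 2 = 12562 ✓



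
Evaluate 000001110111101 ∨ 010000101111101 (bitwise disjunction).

OR: 1 when either bit is 1
  000001110111101
| 010000101111101
-----------------
  010001111111101
Decimal: 957 | 8573 = 9213



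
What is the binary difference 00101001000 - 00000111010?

Method 1 - Direct subtraction (column by column from the right: bit − bit − borrow-in; if negative, add 2 and borrow 1 from the next column):
borrow: 00001111100
        00101001000
-       00000111010
-------------------
        00100001110

Method 2 - Add two's complement:
Two's complement of 00000111010: invert → 11111000101, add 1 → 11111000110
  00101001000
+ 11111000110
-------------
 100100001110  (end carry out of the top bit = 1)
Discarding the end carry: 00100001110
Decimal check:
  00101001000 = 256 + 64 + 8 = 328
  00000111010 = 32 + 16 + 8 + 2 = 58
  328 - 58 = 270, and 00100001110 = 256 + 8 + 4 + 2 = 270 ✓



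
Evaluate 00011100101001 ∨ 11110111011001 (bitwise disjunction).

OR: 1 when either bit is 1
  00011100101001
| 11110111011001
----------------
  11111111111001
Decimal: 1833 | 15833 = 16377



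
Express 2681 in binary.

Using repeated division by 2:
2681 ÷ 2 = 1340 remainder 1
1340 ÷ 2 = 670 remainder 0
670 ÷ 2 = 335 remainder 0
335 ÷ 2 = 167 remainder 1
167 ÷ 2 = 83 remainder 1
83 ÷ 2 = 41 remainder 1
41 ÷ 2 = 20 remainder 1
20 ÷ 2 = 10 remainder 0
10 ÷ 2 = 5 remainder 0
5 ÷ 2 = 2 remainder 1
2 ÷ 2 = 1 remainder 0
1 ÷ 2 = 0 remainder 1
Reading remainders bottom to top: 101001111001



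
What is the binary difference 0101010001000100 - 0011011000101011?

Method 1 - Direct subtraction (column by column from the right: bit − bit − borrow-in; if negative, add 2 and borrow 1 from the next column):
borrow: 0111110001110110
        0101010001000100
-       0011011000101011
------------------------
        0001111000011001

Method 2 - Add two's complement:
Two's complement of 0011011000101011: invert → 1100100111010100, add 1 → 1100100111010101
  0101010001000100
+ 1100100111010101
------------------
 10001111000011001  (end carry out of the top bit = 1)
Discarding the end carry: 0001111000011001
Decimal check:
  0101010001000100 = 16384 + 4096 + 1024 + 64 + 4 = 21572
  0011011000101011 = 8192 + 4096 + 1024 + 512 + 32 + 8 + 2 + 1 = 13867
  21572 - 13867 = 7705, and 0001111000011001 = 4096 + 2048 + 1024 + 512 + 16 + 8 + 1 = 7705 ✓



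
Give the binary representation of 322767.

Using repeated division by 2:
322767 ÷ 2 = 161383 remainder 1
161383 ÷ 2 = 80691 remainder 1
80691 ÷ 2 = 40345 remainder 1
40345 ÷ 2 = 20172 remainder 1
20172 ÷ 2 = 10086 remainder 0
10086 ÷ 2 = 5043 remainder 0
5043 ÷ 2 = 2521 remainder 1
2521 ÷ 2 = 1260 remainder 1
1260 ÷ 2 = 630 remainder 0
630 ÷ 2 = 315 remainder 0
315 ÷ 2 = 157 remainder 1
157 ÷ 2 = 78 remainder 1
78 ÷ 2 = 39 remainder 0
39 ÷ 2 = 19 remainder 1
19 ÷ 2 = 9 remainder 1
9 ÷ 2 = 4 remainder 1
4 ÷ 2 = 2 remainder 0
2 ÷ 2 = 1 remainder 0
1 ÷ 2 = 0 remainder 1
Reading remainders bottom to top: 1001110110011001111



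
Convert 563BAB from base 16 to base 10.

Expand by place value (powers of 16):
Digit values: B = 11, A = 10
563BAB = 5 × 16^5 + 6 × 16^4 + 3 × 16^3 + 11 × 16^2 + 10 × 16^1 + 11 × 16^0
= 5 × 1048576 + 6 × 65536 + 3 × 4096 + 11 × 256 + 10 × 16 + 11 × 1
= 5242880 + 393216 + 12288 + 2816 + 160 + 11
= 5651371



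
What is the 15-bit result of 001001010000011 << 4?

Original: 001001010000011 (decimal 4739)
Shift left by 4 positions
Append 4 zeros on the right and drop the 4 high bits that overflow the 15-bit width
Result: 010100000110000 (decimal 10288)
Equivalent: 4739 << 4 = 4739 × 2^4 = 75824, truncated to 15 bits = 10288



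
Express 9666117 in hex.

Using repeated division by 16 (digits 10–15 are A–F):
9666117 ÷ 16 = 604132 remainder 5
604132 ÷ 16 = 37758 remainder 4
37758 ÷ 16 = 2359 remainder 14 (E)
2359 ÷ 16 = 147 remainder 7
147 ÷ 16 = 9 remainder 3
9 ÷ 16 = 0 remainder 9
Reading remainders bottom to top: 937E45



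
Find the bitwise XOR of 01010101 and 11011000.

XOR: 1 when bits differ
  01010101
^ 11011000
----------
  10001101
Decimal: 85 ^ 216 = 141



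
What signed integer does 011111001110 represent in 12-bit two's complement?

Binary: 011111001110
Sign bit: 0 (non-negative)
Read directly as an unsigned value:
011111001110 = 1024 + 512 + 256 + 128 + 64 + 8 + 4 + 2 = 1998
Value: 1998



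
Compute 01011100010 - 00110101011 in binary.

Method 1 - Direct subtraction (column by column from the right: bit − bit − borrow-in; if negative, add 2 and borrow 1 from the next column):
borrow: 01001111110
        01011100010
-       00110101011
-------------------
        00100110111

Method 2 - Add two's complement:
Two's complement of 00110101011: invert → 11001010100, add 1 → 11001010101
  01011100010
+ 11001010101
-------------
 100100110111  (end carry out of the top bit = 1)
Discarding the end carry: 00100110111
Decimal check:
  01011100010 = 512 + 128 + 64 + 32 + 2 = 738
  00110101011 = 256 + 128 + 32 + 8 + 2 + 1 = 427
  738 - 427 = 311, and 00100110111 = 256 + 32 + 16 + 4 + 2 + 1 = 311 ✓



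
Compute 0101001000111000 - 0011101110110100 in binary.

Method 1 - Direct subtraction (column by column from the right: bit − bit − borrow-in; if negative, add 2 and borrow 1 from the next column):
borrow: 0111111100001000
        0101001000111000
-       0011101110110100
------------------------
        0001011010000100

Method 2 - Add two's complement:
Two's complement of 0011101110110100: invert → 1100010001001011, add 1 → 1100010001001100
  0101001000111000
+ 1100010001001100
------------------
 10001011010000100  (end carry out of the top bit = 1)
Discarding the end carry: 0001011010000100
Decimal check:
  0101001000111000 = 16384 + 4096 + 512 + 32 + 16 + 8 = 21048
  0011101110110100 = 8192 + 4096 + 2048 + 512 + 256 + 128 + 32 + 16 + 4 = 15284
  21048 - 15284 = 5764, and 0001011010000100 = 4096 + 1024 + 512 + 128 + 4 = 5764 ✓



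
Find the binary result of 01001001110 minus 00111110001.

Method 1 - Direct subtraction (column by column from the right: bit − bit − borrow-in; if negative, add 2 and borrow 1 from the next column):
borrow: 01111100010
        01001001110
-       00111110001
-------------------
        00001011101

Method 2 - Add two's complement:
Two's complement of 00111110001: invert → 11000001110, add 1 → 11000001111
  01001001110
+ 11000001111
-------------
 100001011101  (end carry out of the top bit = 1)
Discarding the end carry: 00001011101
Decimal check:
  01001001110 = 512 + 64 + 8 + 4 + 2 = 590
  00111110001 = 256 + 128 + 64 + 32 + 16 + 1 = 497
  590 - 497 = 93, and 00001011101 = 64 + 16 + 8 + 4 + 1 = 93 ✓



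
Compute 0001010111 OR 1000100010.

OR: 1 when either bit is 1
  0001010111
| 1000100010
------------
  1001110111
Decimal: 87 | 546 = 631



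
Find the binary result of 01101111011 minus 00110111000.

Method 1 - Direct subtraction (column by column from the right: bit − bit − borrow-in; if negative, add 2 and borrow 1 from the next column):
borrow: 01100000000
        01101111011
-       00110111000
-------------------
        00111000011

Method 2 - Add two's complement:
Two's complement of 00110111000: invert → 11001000111, add 1 → 11001001000
  01101111011
+ 11001001000
-------------
 100111000011  (end carry out of the top bit = 1)
Discarding the end carry: 00111000011
Decimal check:
  01101111011 = 512 + 256 + 64 + 32 + 16 + 8 + 2 + 1 = 891
  00110111000 = 256 + 128 + 32 + 16 + 8 = 440
  891 - 440 = 451, and 00111000011 = 256 + 128 + 64 + 2 + 1 = 451 ✓



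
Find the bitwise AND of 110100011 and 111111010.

AND: 1 only when both bits are 1
  110100011
& 111111010
-----------
  110100010
Decimal: 419 & 506 = 418



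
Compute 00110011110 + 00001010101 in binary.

Add column by column from the right: bit + bit + carry-in; write the sum mod 2, carry 1 when the sum is 2 or 3.
carry:  00000111000
        00110011110
+       00001010101
-------------------
       000111110011
(the carry out of the leftmost column, 0, becomes the leading bit)
Decimal check:
  00110011110 = 256 + 128 + 16 + 8 + 4 + 2 = 414
  00001010101 = 64 + 16 + 4 + 1 = 85
  414 + 85 = 499, and 000111110011 = 256 + 128 + 64 + 32 + 16 + 2 + 1 = 499 ✓



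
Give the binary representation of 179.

Using repeated division by 2:
179 ÷ 2 = 89 remainder 1
89 ÷ 2 = 44 remainder 1
44 ÷ 2 = 22 remainder 0
22 ÷ 2 = 11 remainder 0
11 ÷ 2 = 5 remainder 1
5 ÷ 2 = 2 remainder 1
2 ÷ 2 = 1 remainder 0
1 ÷ 2 = 0 remainder 1
Reading remainders bottom to top: 10110011



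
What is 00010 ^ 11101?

XOR: 1 when bits differ
  00010
^ 11101
-------
  11111
Decimal: 2 ^ 29 = 31



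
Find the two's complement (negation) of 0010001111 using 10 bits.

Original: 0010001111
Step 1 - Invert all bits: 1101110000
Step 2 - Add 1: 1101110001
Verification: 0010001111 + 1101110001 = 10000000000; discarding the end carry (carry out of the top bit) leaves the 10-bit value 0000000000, as required for x + (-x)



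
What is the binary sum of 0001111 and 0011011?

Add column by column from the right: bit + bit + carry-in; write the sum mod 2, carry 1 when the sum is 2 or 3.
carry:  0111110
        0001111
+       0011011
---------------
       00101010
(the carry out of the leftmost column, 0, becomes the leading bit)
Decimal check:
  0001111 = 8 + 4 + 2 + 1 = 15
  0011011 = 16 + 8 + 2 + 1 = 27
  15 + 27 = 42, and 00101010 = 32 + 8 + 2 = 42 ✓



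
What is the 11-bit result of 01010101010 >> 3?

Original: 01010101010 (decimal 682)
Shift right by 3 positions
Drop the 3 low bits; fill with zeros on the left
Result: 00001010101 (decimal 85)
Equivalent: 682 >> 3 = 682 ÷ 2^3 = 85



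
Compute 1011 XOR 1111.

XOR: 1 when bits differ
  1011
^ 1111
------
  0100
Decimal: 11 ^ 15 = 4



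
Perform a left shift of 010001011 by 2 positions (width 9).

Original: 010001011 (decimal 139)
Shift left by 2 positions
Append 2 zeros on the right and drop the 2 high bits that overflow the 9-bit width
Result: 000101100 (decimal 44)
Equivalent: 139 << 2 = 139 × 2^2 = 556, truncated to 9 bits = 44



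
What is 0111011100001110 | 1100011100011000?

OR: 1 when either bit is 1
  0111011100001110
| 1100011100011000
------------------
  1111011100011110
Decimal: 30478 | 50968 = 63262



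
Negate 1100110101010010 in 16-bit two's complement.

Original (sign bit 1, negative): 1100110101010010
Step 1 - Invert all bits: 0011001010101101
Step 2 - Add 1: 0011001010101110
Verification: 1100110101010010 + 0011001010101110 = 10000000000000000; discarding the end carry (carry out of the top bit) leaves the 16-bit value 0000000000000000, as required for x + (-x)



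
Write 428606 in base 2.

Using repeated division by 2:
428606 ÷ 2 = 214303 remainder 0
214303 ÷ 2 = 107151 remainder 1
107151 ÷ 2 = 53575 remainder 1
53575 ÷ 2 = 26787 remainder 1
26787 ÷ 2 = 13393 remainder 1
13393 ÷ 2 = 6696 remainder 1
6696 ÷ 2 = 3348 remainder 0
3348 ÷ 2 = 1674 remainder 0
1674 ÷ 2 = 837 remainder 0
837 ÷ 2 = 418 remainder 1
418 ÷ 2 = 209 remainder 0
209 ÷ 2 = 104 remainder 1
104 ÷ 2 = 52 remainder 0
52 ÷ 2 = 26 remainder 0
26 ÷ 2 = 13 remainder 0
13 ÷ 2 = 6 remainder 1
6 ÷ 2 = 3 remainder 0
3 ÷ 2 = 1 remainder 1
1 ÷ 2 = 0 remainder 1
Reading remainders bottom to top: 1101000101000111110



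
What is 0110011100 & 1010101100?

AND: 1 only when both bits are 1
  0110011100
& 1010101100
------------
  0010001100
Decimal: 412 & 684 = 140



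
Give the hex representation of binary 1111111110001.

Group into 4-bit nibbles from right:
  0001 = 1
  1111 = F
  1111 = F
  0001 = 1
Result: 1FF1



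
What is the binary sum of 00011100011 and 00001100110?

Add column by column from the right: bit + bit + carry-in; write the sum mod 2, carry 1 when the sum is 2 or 3.
carry:  00111001100
        00011100011
+       00001100110
-------------------
       000101001001
(the carry out of the leftmost column, 0, becomes the leading bit)
Decimal check:
  00011100011 = 128 + 64 + 32 + 2 + 1 = 227
  00001100110 = 64 + 32 + 4 + 2 = 102
  227 + 102 = 329, and 000101001001 = 256 + 64 + 8 + 1 = 329 ✓



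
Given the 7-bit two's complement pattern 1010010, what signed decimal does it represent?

Binary: 1010010
Sign bit: 1 (negative)
Invert: 0101101
Add 1:  0101110
Magnitude: 0101110 = 32 + 8 + 4 + 2 = 46
Value: -46



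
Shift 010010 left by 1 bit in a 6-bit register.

Original: 010010 (decimal 18)
Shift left by 1 position
Append 1 zero on the right
Result: 100100 (decimal 36)
Equivalent: 18 << 1 = 18 × 2^1 = 36



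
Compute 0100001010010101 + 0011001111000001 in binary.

Add column by column from the right: bit + bit + carry-in; write the sum mod 2, carry 1 when the sum is 2 or 3.
carry:  0000011100000010
        0100001010010101
+       0011001111000001
------------------------
       00111011001010110
(the carry out of the leftmost column, 0, becomes the leading bit)
Decimal check:
  0100001010010101 = 16384 + 512 + 128 + 16 + 4 + 1 = 17045
  0011001111000001 = 8192 + 4096 + 512 + 256 + 128 + 64 + 1 = 13249
  17045 + 13249 = 30294, and 00111011001010110 = 16384 + 8192 + 4096 + 1024 + 512 + 64 + 16 + 4 + 2 = 30294 ✓



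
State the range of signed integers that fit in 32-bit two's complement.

For 32-bit two's complement:
Minimum: -2^31 = -2147483648
Maximum: 2^31 - 1 = 2147483647



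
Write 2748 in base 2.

Using repeated division by 2:
2748 ÷ 2 = 1374 remainder 0
1374 ÷ 2 = 687 remainder 0
687 ÷ 2 = 343 remainder 1
343 ÷ 2 = 171 remainder 1
171 ÷ 2 = 85 remainder 1
85 ÷ 2 = 42 remainder 1
42 ÷ 2 = 21 remainder 0
21 ÷ 2 = 10 remainder 1
10 ÷ 2 = 5 remainder 0
5 ÷ 2 = 2 remainder 1
2 ÷ 2 = 1 remainder 0
1 ÷ 2 = 0 remainder 1
Reading remainders bottom to top: 101010111100



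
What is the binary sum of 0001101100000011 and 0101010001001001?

Add column by column from the right: bit + bit + carry-in; write the sum mod 2, carry 1 when the sum is 2 or 3.
carry:  0010000000000110
        0001101100000011
+       0101010001001001
------------------------
       00110111101001100
(the carry out of the leftmost column, 0, becomes the leading bit)
Decimal check:
  0001101100000011 = 4096 + 2048 + 512 + 256 + 2 + 1 = 6915
  0101010001001001 = 16384 + 4096 + 1024 + 64 + 8 + 1 = 21577
  6915 + 21577 = 28492, and 00110111101001100 = 16384 + 8192 + 2048 + 1024 + 512 + 256 + 64 + 8 + 4 = 28492 ✓



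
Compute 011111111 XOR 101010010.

XOR: 1 when bits differ
  011111111
^ 101010010
-----------
  110101101
Decimal: 255 ^ 338 = 429



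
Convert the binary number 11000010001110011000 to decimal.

Sum of powers of 2 for each 1-bit:
2^3 + 2^4 + 2^7 + 2^8 + 2^9 + 2^13 + 2^18 + 2^19
= 8 + 16 + 128 + 256 + 512 + 8192 + 262144 + 524288
= 795544



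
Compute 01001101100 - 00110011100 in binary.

Method 1 - Direct subtraction (column by column from the right: bit − bit − borrow-in; if negative, add 2 and borrow 1 from the next column):
borrow: 01100100000
        01001101100
-       00110011100
-------------------
        00011010000

Method 2 - Add two's complement:
Two's complement of 00110011100: invert → 11001100011, add 1 → 11001100100
  01001101100
+ 11001100100
-------------
 100011010000  (end carry out of the top bit = 1)
Discarding the end carry: 00011010000
Decimal check:
  01001101100 = 512 + 64 + 32 + 8 + 4 = 620
  00110011100 = 256 + 128 + 16 + 8 + 4 = 412
  620 - 412 = 208, and 00011010000 = 128 + 64 + 16 = 208 ✓



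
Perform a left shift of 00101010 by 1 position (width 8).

Original: 00101010 (decimal 42)
Shift left by 1 position
Append 1 zero on the right
Result: 01010100 (decimal 84)
Equivalent: 42 << 1 = 42 × 2^1 = 84



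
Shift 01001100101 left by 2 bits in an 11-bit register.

Original: 01001100101 (decimal 613)
Shift left by 2 positions
Append 2 zeros on the right and drop the 2 high bits that overflow the 11-bit width
Result: 00110010100 (decimal 404)
Equivalent: 613 << 2 = 613 × 2^2 = 2452, truncated to 11 bits = 404



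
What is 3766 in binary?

Using repeated division by 2:
3766 ÷ 2 = 1883 remainder 0
1883 ÷ 2 = 941 remainder 1
941 ÷ 2 = 470 remainder 1
470 ÷ 2 = 235 remainder 0
235 ÷ 2 = 117 remainder 1
117 ÷ 2 = 58 remainder 1
58 ÷ 2 = 29 remainder 0
29 ÷ 2 = 14 remainder 1
14 ÷ 2 = 7 remainder 0
7 ÷ 2 = 3 remainder 1
3 ÷ 2 = 1 remainder 1
1 ÷ 2 = 0 remainder 1
Reading remainders bottom to top: 111010110110



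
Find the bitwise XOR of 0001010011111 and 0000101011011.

XOR: 1 when bits differ
  0001010011111
^ 0000101011011
---------------
  0001111000100
Decimal: 671 ^ 347 = 964



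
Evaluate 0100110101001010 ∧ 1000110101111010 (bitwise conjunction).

AND: 1 only when both bits are 1
  0100110101001010
& 1000110101111010
------------------
  0000110101001010
Decimal: 19786 & 36218 = 3402



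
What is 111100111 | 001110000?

OR: 1 when either bit is 1
  111100111
| 001110000
-----------
  111110111
Decimal: 487 | 112 = 503



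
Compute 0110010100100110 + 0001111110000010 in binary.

Add column by column from the right: bit + bit + carry-in; write the sum mod 2, carry 1 when the sum is 2 or 3.
carry:  1111111000001100
        0110010100100110
+       0001111110000010
------------------------
       01000010010101000
(the carry out of the leftmost column, 0, becomes the leading bit)
Decimal check:
  0110010100100110 = 16384 + 8192 + 1024 + 256 + 32 + 4 + 2 = 25894
  0001111110000010 = 4096 + 2048 + 1024 + 512 + 256 + 128 + 2 = 8066
  25894 + 8066 = 33960, and 01000010010101000 = 32768 + 1024 + 128 + 32 + 8 = 33960 ✓



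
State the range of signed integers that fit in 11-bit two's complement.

For 11-bit two's complement:
Minimum: -2^10 = -1024
Maximum: 2^10 - 1 = 1023



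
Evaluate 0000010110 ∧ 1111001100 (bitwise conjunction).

AND: 1 only when both bits are 1
  0000010110
& 1111001100
------------
  0000000100
Decimal: 22 & 972 = 4



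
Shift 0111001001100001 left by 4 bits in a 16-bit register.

Original: 0111001001100001 (decimal 29281)
Shift left by 4 positions
Append 4 zeros on the right and drop the 4 high bits that overflow the 16-bit width
Result: 0010011000010000 (decimal 9744)
Equivalent: 29281 << 4 = 29281 × 2^4 = 468496, truncated to 16 bits = 9744



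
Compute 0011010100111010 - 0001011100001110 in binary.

Method 1 - Direct subtraction (column by column from the right: bit − bit − borrow-in; if negative, add 2 and borrow 1 from the next column):
borrow: 0011110000011000
        0011010100111010
-       0001011100001110
------------------------
        0001111000101100

Method 2 - Add two's complement:
Two's complement of 0001011100001110: invert → 1110100011110001, add 1 → 1110100011110010
  0011010100111010
+ 1110100011110010
------------------
 10001111000101100  (end carry out of the top bit = 1)
Discarding the end carry: 0001111000101100
Decimal check:
  0011010100111010 = 8192 + 4096 + 1024 + 256 + 32 + 16 + 8 + 2 = 13626
  0001011100001110 = 4096 + 1024 + 512 + 256 + 8 + 4 + 2 = 5902
  13626 - 5902 = 7724, and 0001111000101100 = 4096 + 2048 + 1024 + 512 + 32 + 8 + 4 = 7724 ✓



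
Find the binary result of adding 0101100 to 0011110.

Add column by column from the right: bit + bit + carry-in; write the sum mod 2, carry 1 when the sum is 2 or 3.
carry:  1111000
        0101100
+       0011110
---------------
       01001010
(the carry out of the leftmost column, 0, becomes the leading bit)
Decimal check:
  0101100 = 32 + 8 + 4 = 44
  0011110 = 16 + 8 + 4 + 2 = 30
  44 + 30 = 74, and 01001010 = 64 + 8 + 2 = 74 ✓



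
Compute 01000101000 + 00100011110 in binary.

Add column by column from the right: bit + bit + carry-in; write the sum mod 2, carry 1 when the sum is 2 or 3.
carry:  00001110000
        01000101000
+       00100011110
-------------------
       001101000110
(the carry out of the leftmost column, 0, becomes the leading bit)
Decimal check:
  01000101000 = 512 + 32 + 8 = 552
  00100011110 = 256 + 16 + 8 + 4 + 2 = 286
  552 + 286 = 838, and 001101000110 = 512 + 256 + 64 + 4 + 2 = 838 ✓

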